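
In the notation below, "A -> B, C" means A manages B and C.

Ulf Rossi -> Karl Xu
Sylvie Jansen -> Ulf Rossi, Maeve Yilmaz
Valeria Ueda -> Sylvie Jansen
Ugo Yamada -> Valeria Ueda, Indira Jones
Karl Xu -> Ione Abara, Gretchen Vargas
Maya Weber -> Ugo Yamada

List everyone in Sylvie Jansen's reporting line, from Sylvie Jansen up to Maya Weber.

Sylvie Jansen -> Valeria Ueda -> Ugo Yamada -> Maya Weber

Sylvie Jansen reports to Valeria Ueda. Valeria Ueda reports to Ugo Yamada. Ugo Yamada reports to Maya Weber. Maya Weber is at the top.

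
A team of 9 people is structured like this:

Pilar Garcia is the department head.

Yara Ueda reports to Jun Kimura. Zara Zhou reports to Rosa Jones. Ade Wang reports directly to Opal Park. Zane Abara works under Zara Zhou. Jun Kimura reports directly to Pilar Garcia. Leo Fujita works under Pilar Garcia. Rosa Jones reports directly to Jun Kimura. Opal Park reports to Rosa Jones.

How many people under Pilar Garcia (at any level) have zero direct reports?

4

The people in Pilar Garcia's organization with no one reporting to them are Leo Fujita, Ade Wang, Zane Abara, Yara Ueda. That is 4.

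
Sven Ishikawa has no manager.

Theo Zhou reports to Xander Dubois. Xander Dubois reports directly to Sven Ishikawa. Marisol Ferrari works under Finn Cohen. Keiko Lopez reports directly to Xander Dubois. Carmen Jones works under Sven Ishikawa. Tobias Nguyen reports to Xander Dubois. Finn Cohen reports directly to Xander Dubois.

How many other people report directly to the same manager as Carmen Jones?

Carmen Jones reports to Sven Ishikawa. Sven Ishikawa's other direct reports are Xander Dubois — 1 peer.

1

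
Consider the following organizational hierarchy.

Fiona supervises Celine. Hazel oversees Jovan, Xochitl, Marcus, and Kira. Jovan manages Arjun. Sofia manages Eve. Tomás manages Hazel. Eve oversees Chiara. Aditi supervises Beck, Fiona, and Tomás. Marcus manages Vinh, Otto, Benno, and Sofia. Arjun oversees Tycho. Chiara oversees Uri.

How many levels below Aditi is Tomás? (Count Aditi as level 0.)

Chain from Tomás up to Aditi: Tomás → Aditi. That is 1 step up, so Tomás is 1 level below Aditi.

1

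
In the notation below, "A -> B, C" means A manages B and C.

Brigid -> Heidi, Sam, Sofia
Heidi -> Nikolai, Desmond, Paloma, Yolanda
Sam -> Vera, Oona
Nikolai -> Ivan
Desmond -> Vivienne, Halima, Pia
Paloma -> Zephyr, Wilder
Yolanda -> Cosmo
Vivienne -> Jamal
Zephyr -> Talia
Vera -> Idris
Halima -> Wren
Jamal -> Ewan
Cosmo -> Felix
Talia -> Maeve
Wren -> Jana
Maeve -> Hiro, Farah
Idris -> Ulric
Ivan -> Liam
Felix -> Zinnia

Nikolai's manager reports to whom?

Nikolai reports to Heidi, and Heidi reports to Brigid. So Nikolai's skip-level manager is Brigid.

Brigid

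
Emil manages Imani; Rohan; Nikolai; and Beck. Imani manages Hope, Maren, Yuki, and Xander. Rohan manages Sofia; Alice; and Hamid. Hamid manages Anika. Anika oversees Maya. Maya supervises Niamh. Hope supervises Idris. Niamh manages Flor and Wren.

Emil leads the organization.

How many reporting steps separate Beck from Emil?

1

Chain from Beck up to Emil: Beck → Emil. That is 1 step up, so Beck is 1 level below Emil.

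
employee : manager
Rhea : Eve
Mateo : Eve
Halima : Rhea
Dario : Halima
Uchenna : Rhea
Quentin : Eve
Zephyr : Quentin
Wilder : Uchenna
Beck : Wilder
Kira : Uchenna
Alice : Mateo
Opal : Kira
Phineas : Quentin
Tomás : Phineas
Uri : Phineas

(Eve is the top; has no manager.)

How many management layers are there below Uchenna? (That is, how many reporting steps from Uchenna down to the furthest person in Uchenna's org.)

2

The longest chain under Uchenna runs Uchenna → Kira → Opal, which is 2 levels below Uchenna.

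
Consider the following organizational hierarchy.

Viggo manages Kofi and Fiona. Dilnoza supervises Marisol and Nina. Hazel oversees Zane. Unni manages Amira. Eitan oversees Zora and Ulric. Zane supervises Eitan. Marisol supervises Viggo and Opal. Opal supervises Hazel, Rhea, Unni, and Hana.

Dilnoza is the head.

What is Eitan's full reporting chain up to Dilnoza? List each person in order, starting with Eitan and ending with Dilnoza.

Eitan -> Zane -> Hazel -> Opal -> Marisol -> Dilnoza

Eitan reports to Zane. Zane reports to Hazel. Hazel reports to Opal. Opal reports to Marisol. Marisol reports to Dilnoza. Dilnoza is at the top.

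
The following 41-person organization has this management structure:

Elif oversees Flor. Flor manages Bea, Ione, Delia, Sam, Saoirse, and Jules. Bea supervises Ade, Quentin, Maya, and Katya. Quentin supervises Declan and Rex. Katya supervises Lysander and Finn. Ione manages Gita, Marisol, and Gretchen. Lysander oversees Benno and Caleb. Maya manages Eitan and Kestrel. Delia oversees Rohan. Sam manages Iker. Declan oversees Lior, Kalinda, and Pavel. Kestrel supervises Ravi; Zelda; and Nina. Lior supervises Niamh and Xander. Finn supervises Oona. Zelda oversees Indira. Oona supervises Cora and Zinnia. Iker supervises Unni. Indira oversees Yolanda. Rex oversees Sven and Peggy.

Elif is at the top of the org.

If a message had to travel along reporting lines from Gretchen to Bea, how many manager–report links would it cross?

3

Gretchen is 2 levels below Flor, and Bea is 1 level below Flor (their lowest common manager). The shortest path runs up from Gretchen to Flor and back down to Bea: 2 + 1 = 3 links.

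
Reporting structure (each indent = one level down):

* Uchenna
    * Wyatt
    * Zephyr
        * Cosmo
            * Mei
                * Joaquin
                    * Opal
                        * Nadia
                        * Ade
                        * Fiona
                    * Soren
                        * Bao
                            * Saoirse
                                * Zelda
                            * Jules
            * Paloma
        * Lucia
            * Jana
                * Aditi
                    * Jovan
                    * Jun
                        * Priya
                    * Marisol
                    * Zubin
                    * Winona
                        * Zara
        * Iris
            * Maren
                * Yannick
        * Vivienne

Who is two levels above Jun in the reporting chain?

Jun reports to Aditi, and Aditi reports to Jana. So Jun's skip-level manager is Jana.

Jana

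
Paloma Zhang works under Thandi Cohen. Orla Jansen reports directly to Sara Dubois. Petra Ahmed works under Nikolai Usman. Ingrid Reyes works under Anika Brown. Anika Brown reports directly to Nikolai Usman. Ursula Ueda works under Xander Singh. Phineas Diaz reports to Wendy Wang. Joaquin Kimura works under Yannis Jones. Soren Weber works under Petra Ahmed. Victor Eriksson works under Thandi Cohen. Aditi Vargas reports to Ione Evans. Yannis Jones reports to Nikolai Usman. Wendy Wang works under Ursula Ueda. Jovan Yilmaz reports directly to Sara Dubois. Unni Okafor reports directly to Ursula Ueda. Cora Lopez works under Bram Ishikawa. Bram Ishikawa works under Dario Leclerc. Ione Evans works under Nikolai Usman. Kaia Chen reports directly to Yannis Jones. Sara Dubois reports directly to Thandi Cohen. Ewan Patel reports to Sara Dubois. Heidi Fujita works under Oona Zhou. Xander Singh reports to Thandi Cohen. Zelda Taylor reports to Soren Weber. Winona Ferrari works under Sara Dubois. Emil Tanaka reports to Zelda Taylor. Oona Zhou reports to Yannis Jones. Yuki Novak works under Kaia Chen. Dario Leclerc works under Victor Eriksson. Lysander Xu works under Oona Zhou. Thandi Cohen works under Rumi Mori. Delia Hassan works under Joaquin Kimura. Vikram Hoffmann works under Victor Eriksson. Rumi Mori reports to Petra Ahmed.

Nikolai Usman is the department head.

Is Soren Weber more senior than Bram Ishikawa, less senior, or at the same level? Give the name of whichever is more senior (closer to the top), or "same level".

Soren Weber is 2 levels below Nikolai Usman; Bram Ishikawa is 6. Soren Weber is higher.

Soren Weber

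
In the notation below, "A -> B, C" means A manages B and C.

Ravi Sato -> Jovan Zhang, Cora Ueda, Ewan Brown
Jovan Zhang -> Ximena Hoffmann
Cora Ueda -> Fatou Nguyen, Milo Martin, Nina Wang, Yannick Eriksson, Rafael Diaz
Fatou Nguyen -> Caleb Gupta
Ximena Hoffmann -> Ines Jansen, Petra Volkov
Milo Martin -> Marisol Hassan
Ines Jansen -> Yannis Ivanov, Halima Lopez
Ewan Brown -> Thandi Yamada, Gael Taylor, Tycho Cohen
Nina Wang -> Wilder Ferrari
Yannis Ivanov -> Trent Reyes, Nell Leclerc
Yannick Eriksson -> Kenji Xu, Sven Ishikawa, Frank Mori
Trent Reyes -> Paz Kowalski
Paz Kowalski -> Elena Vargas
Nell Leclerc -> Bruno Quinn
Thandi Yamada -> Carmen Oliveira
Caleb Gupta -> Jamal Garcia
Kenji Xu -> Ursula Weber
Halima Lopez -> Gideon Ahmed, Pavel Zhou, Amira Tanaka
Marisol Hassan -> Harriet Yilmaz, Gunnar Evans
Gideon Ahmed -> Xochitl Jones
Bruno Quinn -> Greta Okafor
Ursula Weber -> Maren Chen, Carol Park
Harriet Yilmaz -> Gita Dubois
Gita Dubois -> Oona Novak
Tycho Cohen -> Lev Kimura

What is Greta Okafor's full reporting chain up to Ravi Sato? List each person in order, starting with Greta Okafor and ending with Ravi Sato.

Greta Okafor -> Bruno Quinn -> Nell Leclerc -> Yannis Ivanov -> Ines Jansen -> Ximena Hoffmann -> Jovan Zhang -> Ravi Sato

Greta Okafor reports to Bruno Quinn. Bruno Quinn reports to Nell Leclerc. Nell Leclerc reports to Yannis Ivanov. Yannis Ivanov reports to Ines Jansen. Ines Jansen reports to Ximena Hoffmann. Ximena Hoffmann reports to Jovan Zhang. Jovan Zhang reports to Ravi Sato. Ravi Sato is at the top.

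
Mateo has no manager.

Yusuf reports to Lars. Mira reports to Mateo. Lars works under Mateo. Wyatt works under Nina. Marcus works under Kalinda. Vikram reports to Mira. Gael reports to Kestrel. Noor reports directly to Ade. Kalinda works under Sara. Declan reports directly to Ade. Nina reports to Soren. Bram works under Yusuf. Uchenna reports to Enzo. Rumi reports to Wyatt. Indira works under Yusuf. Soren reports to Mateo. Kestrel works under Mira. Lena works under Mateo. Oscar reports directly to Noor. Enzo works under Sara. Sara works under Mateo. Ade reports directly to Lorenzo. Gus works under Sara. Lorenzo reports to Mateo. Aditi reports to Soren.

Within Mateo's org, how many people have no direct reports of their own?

The people in Mateo's organization with no one reporting to them are Oscar, Declan, Lena, Indira, Bram, Vikram, Gael, Aditi, Rumi, Gus, Uchenna, Marcus. That is 12.

12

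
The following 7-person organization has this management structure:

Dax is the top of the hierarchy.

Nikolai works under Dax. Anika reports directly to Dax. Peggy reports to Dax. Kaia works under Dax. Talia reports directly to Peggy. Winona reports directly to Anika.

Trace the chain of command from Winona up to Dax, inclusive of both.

Winona reports to Anika. Anika reports to Dax. Dax is at the top.

Winona -> Anika -> Dax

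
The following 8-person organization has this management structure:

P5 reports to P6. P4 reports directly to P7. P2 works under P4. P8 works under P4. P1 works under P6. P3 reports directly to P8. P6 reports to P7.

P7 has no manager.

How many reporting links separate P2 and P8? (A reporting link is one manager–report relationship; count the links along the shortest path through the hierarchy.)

2

P2 is 1 level below P4, and P8 is 1 level below P4 (their lowest common manager). The shortest path runs up from P2 to P4 and back down to P8: 1 + 1 = 2 links.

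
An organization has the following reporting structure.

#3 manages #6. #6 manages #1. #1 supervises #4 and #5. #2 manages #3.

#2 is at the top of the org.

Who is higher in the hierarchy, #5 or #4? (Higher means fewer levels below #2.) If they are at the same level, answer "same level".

same level

Both #5 and #4 are 4 levels below #2.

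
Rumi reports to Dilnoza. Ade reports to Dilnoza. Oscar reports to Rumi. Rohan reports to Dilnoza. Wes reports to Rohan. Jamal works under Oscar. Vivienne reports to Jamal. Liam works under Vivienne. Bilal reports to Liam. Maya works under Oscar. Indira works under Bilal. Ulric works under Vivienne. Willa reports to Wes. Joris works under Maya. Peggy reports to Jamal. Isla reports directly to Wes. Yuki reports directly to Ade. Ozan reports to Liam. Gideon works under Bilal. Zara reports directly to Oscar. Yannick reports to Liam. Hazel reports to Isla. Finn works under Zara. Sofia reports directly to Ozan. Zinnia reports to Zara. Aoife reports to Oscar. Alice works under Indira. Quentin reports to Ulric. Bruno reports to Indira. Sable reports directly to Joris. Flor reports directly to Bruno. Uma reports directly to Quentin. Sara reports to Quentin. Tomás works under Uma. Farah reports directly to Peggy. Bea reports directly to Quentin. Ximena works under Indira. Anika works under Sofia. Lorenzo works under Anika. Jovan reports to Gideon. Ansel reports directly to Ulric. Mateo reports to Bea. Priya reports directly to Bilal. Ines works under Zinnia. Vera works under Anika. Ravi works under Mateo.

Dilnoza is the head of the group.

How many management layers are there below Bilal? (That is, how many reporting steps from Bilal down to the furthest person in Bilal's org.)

The longest chain under Bilal runs Bilal → Indira → Bruno → Flor, which is 3 levels below Bilal.

3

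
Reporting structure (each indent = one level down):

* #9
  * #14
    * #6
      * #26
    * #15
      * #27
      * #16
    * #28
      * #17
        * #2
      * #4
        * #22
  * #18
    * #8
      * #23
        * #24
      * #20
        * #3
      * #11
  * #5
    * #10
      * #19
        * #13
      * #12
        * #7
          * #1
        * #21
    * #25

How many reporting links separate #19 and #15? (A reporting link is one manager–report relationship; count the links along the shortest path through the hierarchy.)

5

#19 is 3 levels below #9, and #15 is 2 levels below #9 (their lowest common manager). The shortest path runs up from #19 to #9 and back down to #15: 3 + 2 = 5 links.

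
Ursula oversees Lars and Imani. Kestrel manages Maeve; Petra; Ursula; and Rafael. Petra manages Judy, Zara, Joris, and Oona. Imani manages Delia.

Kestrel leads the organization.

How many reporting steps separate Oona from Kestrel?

Chain from Oona up to Kestrel: Oona → Petra → Kestrel. That is 2 steps up, so Oona is 2 levels below Kestrel.

2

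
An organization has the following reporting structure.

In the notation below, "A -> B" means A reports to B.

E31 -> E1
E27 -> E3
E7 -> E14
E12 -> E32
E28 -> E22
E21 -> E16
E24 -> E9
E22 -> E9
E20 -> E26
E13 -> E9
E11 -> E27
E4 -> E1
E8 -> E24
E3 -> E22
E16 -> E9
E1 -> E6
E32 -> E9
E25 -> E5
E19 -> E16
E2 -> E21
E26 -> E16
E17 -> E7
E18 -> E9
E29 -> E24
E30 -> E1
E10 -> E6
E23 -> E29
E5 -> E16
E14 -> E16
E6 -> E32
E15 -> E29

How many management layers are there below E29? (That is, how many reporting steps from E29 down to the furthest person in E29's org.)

The longest chain under E29 runs E29 → E23, which is 1 level below E29.

1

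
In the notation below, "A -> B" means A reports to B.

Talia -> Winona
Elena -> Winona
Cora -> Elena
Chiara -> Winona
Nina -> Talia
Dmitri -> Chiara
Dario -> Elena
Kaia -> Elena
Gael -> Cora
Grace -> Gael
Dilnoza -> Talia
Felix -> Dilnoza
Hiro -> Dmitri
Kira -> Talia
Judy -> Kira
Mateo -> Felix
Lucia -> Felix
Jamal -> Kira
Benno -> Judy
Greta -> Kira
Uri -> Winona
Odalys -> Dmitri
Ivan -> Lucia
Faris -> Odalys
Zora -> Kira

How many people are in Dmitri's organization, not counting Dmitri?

3

Dmitri directly manages Hiro, Odalys. Hiro has no reports. Under Odalys: Faris (1). So Dmitri's organization is 2 direct reports plus everyone under them: 1 + 2 = 3.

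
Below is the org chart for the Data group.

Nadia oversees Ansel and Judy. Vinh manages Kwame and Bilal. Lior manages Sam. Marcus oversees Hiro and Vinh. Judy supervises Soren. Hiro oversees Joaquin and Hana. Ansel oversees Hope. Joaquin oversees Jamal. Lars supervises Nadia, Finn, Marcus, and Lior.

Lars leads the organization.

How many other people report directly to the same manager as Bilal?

Bilal reports to Vinh. Vinh's other direct reports are Kwame — 1 peer.

1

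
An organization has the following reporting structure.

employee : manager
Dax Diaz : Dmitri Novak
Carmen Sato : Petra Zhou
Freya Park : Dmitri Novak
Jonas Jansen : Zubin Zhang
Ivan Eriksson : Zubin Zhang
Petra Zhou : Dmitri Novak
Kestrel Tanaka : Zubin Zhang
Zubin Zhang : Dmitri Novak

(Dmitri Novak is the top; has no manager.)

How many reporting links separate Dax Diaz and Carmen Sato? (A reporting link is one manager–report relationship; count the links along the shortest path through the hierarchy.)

3

Dax Diaz is 1 level below Dmitri Novak, and Carmen Sato is 2 levels below Dmitri Novak (their lowest common manager). The shortest path runs up from Dax Diaz to Dmitri Novak and back down to Carmen Sato: 1 + 2 = 3 links.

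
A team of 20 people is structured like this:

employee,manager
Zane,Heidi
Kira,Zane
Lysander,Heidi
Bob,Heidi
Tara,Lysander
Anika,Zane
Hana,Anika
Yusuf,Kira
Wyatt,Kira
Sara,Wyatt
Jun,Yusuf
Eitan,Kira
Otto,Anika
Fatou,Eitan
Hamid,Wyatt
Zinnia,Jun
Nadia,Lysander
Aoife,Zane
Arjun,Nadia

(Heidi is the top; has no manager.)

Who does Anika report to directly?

Zane

Anika reports directly to Zane.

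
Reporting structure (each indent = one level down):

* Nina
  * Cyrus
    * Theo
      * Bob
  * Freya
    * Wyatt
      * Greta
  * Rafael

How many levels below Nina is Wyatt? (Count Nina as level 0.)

2

Chain from Wyatt up to Nina: Wyatt → Freya → Nina. That is 2 steps up, so Wyatt is 2 levels below Nina.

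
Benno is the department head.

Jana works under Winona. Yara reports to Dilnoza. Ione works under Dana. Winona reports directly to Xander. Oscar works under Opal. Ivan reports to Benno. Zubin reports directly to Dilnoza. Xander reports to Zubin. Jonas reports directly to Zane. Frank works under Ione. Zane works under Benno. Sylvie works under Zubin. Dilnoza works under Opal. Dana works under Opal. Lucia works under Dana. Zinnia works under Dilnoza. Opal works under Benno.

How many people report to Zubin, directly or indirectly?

Zubin directly manages Sylvie, Xander. Sylvie has no reports. Under Xander: Winona, Jana (2). So Zubin's organization is 2 direct reports plus everyone under them: 1 + 3 = 4.

4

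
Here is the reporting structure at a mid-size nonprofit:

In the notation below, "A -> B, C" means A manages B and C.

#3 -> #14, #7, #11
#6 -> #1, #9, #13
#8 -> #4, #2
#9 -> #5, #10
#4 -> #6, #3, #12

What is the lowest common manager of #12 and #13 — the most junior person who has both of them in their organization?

#12's chain of managers is #4, #8. #13's chain of managers is #6, #4, #8. The first manager that appears in both chains is #4.

#4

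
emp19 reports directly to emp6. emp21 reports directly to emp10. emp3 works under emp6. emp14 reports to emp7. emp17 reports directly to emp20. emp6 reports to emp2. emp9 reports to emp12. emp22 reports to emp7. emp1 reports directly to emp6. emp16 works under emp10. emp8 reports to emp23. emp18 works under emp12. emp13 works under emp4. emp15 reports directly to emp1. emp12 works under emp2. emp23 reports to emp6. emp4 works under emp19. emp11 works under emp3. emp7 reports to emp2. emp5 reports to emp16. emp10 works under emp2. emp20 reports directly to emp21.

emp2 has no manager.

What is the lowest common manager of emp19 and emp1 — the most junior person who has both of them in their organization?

emp6

emp19's chain of managers is emp6, emp2. emp1's chain of managers is emp6, emp2. The first manager that appears in both chains is emp6.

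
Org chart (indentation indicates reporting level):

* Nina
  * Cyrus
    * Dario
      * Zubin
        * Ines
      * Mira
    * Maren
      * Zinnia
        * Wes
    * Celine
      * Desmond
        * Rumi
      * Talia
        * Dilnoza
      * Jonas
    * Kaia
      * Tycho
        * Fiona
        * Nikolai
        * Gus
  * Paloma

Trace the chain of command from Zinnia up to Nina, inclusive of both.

Zinnia -> Maren -> Cyrus -> Nina

Zinnia reports to Maren. Maren reports to Cyrus. Cyrus reports to Nina. Nina is at the top.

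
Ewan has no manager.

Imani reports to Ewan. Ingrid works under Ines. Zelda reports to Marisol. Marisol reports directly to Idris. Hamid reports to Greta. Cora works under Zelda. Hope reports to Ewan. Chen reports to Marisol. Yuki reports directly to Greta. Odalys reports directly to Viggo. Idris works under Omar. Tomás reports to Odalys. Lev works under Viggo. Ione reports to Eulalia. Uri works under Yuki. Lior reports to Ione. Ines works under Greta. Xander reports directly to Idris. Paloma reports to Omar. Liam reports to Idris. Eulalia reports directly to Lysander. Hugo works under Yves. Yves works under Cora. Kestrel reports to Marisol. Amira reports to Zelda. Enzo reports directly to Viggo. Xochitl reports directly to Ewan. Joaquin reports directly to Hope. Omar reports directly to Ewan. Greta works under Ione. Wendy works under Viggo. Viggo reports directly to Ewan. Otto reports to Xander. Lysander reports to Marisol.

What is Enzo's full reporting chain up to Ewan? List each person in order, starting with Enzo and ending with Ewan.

Enzo -> Viggo -> Ewan

Enzo reports to Viggo. Viggo reports to Ewan. Ewan is at the top.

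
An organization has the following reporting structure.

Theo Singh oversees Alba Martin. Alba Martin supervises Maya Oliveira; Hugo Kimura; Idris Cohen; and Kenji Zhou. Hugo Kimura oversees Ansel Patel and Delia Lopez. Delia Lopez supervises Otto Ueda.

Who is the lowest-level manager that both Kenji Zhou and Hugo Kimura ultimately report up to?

Alba Martin

Kenji Zhou's chain of managers is Alba Martin, Theo Singh. Hugo Kimura's chain of managers is Alba Martin, Theo Singh. The first manager that appears in both chains is Alba Martin.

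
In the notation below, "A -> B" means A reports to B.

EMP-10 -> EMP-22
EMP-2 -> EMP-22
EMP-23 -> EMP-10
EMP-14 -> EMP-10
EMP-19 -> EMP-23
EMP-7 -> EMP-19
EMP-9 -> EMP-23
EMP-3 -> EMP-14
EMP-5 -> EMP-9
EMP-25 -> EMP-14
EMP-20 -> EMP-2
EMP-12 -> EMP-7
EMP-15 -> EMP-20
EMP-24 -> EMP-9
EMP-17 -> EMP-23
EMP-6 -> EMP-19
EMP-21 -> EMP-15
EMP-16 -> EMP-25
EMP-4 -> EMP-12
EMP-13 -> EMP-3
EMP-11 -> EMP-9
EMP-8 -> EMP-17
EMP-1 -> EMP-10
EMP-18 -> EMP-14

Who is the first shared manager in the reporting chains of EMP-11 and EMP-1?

EMP-10

EMP-11's chain of managers is EMP-9, EMP-23, EMP-10, EMP-22. EMP-1's chain of managers is EMP-10, EMP-22. The first manager that appears in both chains is EMP-10.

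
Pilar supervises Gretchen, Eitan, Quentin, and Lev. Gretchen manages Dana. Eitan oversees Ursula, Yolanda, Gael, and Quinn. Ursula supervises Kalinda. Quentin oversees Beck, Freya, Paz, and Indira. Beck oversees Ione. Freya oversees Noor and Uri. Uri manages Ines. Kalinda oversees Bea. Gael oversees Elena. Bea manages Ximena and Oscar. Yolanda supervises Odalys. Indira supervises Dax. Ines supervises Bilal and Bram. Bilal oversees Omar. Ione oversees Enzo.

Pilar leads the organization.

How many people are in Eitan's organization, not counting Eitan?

Eitan directly manages Ursula, Quinn, Gael, Yolanda. Under Ursula: Kalinda, Bea, Oscar, Ximena (4). Quinn has no reports. Under Gael: Elena (1). Under Yolanda: Odalys (1). So Eitan's organization is 4 direct reports plus everyone under them: 5 + 1 + 2 + 2 = 10.

10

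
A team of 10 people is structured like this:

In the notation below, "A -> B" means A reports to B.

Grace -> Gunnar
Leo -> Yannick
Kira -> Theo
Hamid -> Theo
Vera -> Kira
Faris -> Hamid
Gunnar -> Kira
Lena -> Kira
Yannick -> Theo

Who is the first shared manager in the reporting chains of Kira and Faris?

Kira's chain of managers is Theo. Faris's chain of managers is Hamid, Theo. The first manager that appears in both chains is Theo.

Theo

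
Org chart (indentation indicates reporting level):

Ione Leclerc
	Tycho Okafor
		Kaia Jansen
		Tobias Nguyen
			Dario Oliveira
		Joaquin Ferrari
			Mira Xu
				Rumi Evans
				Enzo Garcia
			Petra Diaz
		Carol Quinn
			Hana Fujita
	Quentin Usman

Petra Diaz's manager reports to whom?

Tycho Okafor

Petra Diaz reports to Joaquin Ferrari, and Joaquin Ferrari reports to Tycho Okafor. So Petra Diaz's skip-level manager is Tycho Okafor.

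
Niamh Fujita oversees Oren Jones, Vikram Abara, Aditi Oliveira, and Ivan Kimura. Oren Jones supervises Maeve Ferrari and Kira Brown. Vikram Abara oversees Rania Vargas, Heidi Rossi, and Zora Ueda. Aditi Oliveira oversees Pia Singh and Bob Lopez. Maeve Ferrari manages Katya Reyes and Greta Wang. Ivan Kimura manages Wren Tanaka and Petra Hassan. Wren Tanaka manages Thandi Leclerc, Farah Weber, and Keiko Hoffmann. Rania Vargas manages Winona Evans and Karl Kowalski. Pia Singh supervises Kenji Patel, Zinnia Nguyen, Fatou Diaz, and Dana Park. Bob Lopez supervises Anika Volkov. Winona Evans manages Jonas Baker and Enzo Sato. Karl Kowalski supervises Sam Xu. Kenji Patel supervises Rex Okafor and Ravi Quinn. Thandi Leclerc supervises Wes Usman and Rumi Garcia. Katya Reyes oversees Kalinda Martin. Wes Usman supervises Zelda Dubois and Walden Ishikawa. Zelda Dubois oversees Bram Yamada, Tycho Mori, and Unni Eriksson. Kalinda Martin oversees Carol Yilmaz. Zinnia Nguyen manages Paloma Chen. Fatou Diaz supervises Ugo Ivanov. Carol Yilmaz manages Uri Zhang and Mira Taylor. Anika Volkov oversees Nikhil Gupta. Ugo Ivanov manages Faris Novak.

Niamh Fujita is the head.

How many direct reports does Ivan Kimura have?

2

Ivan Kimura directly manages Wren Tanaka, Petra Hassan. That is 2 direct reports.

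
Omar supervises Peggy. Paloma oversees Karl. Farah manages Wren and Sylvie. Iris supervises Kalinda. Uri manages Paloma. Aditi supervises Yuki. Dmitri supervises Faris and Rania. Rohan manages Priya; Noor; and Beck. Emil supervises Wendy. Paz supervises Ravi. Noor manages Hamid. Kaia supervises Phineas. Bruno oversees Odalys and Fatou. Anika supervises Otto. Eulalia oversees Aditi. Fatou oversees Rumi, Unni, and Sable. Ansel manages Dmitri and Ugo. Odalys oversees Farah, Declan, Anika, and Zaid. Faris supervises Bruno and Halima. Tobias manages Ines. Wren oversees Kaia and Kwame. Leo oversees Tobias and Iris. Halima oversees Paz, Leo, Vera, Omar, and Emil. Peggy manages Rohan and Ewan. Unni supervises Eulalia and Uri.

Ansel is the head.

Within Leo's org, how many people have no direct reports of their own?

The people in Leo's organization with no one reporting to them are Kalinda, Ines. That is 2.

2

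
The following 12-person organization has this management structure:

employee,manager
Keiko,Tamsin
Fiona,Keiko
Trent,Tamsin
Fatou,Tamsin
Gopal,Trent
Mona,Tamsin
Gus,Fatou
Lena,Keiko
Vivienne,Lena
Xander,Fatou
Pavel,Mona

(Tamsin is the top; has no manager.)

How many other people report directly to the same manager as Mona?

Mona reports to Tamsin. Tamsin's other direct reports are Keiko, Trent, Fatou — 3 peers.

3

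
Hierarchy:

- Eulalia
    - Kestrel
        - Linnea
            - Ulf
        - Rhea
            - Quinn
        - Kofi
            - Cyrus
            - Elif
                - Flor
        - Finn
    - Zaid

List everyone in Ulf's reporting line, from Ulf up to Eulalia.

Ulf reports to Linnea. Linnea reports to Kestrel. Kestrel reports to Eulalia. Eulalia is at the top.

Ulf -> Linnea -> Kestrel -> Eulalia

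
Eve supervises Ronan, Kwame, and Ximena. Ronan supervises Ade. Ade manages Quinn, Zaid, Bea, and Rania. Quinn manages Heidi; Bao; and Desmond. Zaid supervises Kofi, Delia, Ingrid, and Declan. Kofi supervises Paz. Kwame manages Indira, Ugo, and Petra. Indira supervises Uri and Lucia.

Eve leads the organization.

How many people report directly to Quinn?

Quinn directly manages Heidi, Bao, Desmond. That is 3 direct reports.

3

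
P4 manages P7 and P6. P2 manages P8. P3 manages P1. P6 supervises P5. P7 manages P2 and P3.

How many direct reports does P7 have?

P7 directly manages P2, P3. That is 2 direct reports.

2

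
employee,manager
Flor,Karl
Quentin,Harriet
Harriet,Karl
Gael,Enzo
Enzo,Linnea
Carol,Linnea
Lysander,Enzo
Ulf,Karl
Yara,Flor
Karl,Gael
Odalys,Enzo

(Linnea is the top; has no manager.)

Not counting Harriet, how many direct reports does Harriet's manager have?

2

Harriet reports to Karl. Karl's other direct reports are Flor, Ulf — 2 peers.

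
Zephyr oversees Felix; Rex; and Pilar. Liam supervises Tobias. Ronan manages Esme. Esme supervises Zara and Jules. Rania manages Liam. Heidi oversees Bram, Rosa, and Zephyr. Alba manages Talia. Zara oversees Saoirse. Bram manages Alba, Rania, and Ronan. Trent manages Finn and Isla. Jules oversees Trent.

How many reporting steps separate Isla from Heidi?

Chain from Isla up to Heidi: Isla → Trent → Jules → Esme → Ronan → Bram → Heidi. That is 6 steps up, so Isla is 6 levels below Heidi.

6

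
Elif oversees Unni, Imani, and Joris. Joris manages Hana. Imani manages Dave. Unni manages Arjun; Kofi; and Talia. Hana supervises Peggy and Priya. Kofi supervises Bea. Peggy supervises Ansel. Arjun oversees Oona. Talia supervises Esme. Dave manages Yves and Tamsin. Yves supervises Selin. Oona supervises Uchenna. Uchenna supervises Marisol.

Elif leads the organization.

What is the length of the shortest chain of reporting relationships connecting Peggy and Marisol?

8

Peggy is 3 levels below Elif, and Marisol is 5 levels below Elif (their lowest common manager). The shortest path runs up from Peggy to Elif and back down to Marisol: 3 + 5 = 8 links.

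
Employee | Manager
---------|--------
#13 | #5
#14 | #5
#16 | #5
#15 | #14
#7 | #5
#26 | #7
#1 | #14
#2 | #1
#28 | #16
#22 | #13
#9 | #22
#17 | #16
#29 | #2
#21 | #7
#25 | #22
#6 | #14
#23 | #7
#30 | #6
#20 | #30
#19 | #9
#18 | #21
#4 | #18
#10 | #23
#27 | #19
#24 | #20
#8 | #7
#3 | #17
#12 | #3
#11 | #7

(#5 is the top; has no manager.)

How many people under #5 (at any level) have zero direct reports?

The people in #5's organization with no one reporting to them are #11, #8, #10, #4, #26, #12, #28, #24, #29, #15, #25, #27. That is 12.

12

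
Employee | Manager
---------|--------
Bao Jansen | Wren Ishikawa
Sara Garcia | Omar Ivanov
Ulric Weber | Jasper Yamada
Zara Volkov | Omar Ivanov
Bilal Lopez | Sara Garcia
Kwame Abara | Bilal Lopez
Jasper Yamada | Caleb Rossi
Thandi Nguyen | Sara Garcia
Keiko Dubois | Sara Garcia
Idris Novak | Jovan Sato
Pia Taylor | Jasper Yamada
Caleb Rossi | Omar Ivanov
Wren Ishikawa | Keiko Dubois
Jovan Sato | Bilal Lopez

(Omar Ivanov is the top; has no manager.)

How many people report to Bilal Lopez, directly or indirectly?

3

Bilal Lopez directly manages Jovan Sato, Kwame Abara. Under Jovan Sato: Idris Novak (1). Kwame Abara has no reports. So Bilal Lopez's organization is 2 direct reports plus everyone under them: 2 + 1 = 3.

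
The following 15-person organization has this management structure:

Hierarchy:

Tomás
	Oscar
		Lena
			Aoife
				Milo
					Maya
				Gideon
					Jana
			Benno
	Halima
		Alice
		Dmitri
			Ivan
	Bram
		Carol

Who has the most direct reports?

Tomás

Direct-report counts: Tomás has 3; Bram has 1; Halima has 2; Dmitri has 1; Oscar has 1; Lena has 2; Aoife has 2; Gideon has 1; Milo has 1. The largest is 3, held by Tomás.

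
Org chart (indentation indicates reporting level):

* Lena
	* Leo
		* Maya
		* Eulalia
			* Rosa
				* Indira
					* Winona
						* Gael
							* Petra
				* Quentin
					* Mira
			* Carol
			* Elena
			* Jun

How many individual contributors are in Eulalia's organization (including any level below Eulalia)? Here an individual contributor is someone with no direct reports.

The people in Eulalia's organization with no one reporting to them are Jun, Elena, Carol, Mira, Petra. That is 5.

5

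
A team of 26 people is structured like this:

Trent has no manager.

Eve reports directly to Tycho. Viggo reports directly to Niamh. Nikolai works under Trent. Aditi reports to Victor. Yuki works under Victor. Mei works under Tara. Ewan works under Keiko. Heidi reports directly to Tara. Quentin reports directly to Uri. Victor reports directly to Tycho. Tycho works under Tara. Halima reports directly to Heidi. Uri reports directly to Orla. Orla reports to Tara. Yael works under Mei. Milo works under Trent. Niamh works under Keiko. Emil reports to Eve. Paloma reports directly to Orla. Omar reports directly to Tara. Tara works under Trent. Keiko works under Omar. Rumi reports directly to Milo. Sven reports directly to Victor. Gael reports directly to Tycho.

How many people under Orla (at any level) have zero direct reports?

The people in Orla's organization with no one reporting to them are Quentin, Paloma. That is 2.

2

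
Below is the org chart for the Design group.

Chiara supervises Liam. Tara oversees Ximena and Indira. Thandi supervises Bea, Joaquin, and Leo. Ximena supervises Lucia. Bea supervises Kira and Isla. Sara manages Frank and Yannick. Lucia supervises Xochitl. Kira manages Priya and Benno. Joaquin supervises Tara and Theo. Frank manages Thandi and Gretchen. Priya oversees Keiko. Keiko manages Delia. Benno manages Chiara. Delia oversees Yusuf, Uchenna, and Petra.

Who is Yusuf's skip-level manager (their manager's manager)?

Yusuf reports to Delia, and Delia reports to Keiko. So Yusuf's skip-level manager is Keiko.

Keiko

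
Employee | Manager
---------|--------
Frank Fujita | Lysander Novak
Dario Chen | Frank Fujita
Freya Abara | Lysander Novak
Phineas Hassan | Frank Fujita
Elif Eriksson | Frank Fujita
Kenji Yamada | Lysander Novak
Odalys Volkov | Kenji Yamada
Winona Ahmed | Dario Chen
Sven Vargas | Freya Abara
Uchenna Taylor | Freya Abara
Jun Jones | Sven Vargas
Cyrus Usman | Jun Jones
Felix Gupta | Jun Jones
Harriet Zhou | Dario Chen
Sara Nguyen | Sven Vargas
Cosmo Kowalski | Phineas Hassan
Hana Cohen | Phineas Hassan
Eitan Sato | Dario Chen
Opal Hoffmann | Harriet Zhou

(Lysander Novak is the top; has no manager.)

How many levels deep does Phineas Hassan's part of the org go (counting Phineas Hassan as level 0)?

The longest chain under Phineas Hassan runs Phineas Hassan → Hana Cohen, which is 1 level below Phineas Hassan.

1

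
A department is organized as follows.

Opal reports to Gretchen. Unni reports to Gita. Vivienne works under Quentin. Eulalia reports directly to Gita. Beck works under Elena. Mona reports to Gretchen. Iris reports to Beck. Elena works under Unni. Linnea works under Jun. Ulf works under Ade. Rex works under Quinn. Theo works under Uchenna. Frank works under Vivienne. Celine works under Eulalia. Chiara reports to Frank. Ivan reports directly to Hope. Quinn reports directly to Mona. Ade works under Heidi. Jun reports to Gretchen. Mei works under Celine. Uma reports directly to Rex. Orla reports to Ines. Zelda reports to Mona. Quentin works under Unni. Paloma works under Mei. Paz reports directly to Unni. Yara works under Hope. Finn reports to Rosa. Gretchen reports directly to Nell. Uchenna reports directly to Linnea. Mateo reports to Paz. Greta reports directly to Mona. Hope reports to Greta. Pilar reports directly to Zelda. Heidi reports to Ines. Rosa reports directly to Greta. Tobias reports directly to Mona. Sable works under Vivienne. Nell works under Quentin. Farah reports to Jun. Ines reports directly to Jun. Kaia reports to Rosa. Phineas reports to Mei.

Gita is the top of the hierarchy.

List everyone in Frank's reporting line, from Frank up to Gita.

Frank -> Vivienne -> Quentin -> Unni -> Gita

Frank reports to Vivienne. Vivienne reports to Quentin. Quentin reports to Unni. Unni reports to Gita. Gita is at the top.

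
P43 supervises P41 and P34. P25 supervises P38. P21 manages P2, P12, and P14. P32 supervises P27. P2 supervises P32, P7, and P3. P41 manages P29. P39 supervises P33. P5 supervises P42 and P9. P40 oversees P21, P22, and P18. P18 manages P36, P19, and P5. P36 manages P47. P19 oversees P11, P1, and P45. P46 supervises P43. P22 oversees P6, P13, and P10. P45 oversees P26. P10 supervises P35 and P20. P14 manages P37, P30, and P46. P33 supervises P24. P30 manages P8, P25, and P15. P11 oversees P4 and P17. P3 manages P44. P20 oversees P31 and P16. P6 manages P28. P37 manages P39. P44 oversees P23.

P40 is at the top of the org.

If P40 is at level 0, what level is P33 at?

5

Chain from P33 up to P40: P33 → P39 → P37 → P14 → P21 → P40. That is 5 steps up, so P33 is 5 levels below P40.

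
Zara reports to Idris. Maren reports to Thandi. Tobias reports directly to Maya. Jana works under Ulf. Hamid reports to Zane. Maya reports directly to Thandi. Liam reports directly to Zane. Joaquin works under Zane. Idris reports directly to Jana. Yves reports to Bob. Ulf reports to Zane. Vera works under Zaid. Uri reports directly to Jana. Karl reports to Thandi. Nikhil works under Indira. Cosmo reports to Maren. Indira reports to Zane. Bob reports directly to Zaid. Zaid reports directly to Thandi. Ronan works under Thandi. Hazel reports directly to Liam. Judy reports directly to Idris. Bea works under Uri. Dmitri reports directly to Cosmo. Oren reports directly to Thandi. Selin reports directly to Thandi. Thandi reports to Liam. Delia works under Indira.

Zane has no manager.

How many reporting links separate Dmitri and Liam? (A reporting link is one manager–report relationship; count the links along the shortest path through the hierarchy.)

4

Dmitri is in Liam's organization: the chain from Dmitri up to Liam is Dmitri → Cosmo → Maren → Thandi → Liam, which is 4 links.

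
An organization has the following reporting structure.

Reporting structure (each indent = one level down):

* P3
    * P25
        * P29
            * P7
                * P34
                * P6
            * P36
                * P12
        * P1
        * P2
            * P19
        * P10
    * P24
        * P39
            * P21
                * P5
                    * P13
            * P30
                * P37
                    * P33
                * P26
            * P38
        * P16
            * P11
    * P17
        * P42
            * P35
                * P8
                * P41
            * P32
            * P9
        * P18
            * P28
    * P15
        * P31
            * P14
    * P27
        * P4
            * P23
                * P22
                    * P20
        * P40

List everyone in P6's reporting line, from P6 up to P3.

P6 -> P7 -> P29 -> P25 -> P3

P6 reports to P7. P7 reports to P29. P29 reports to P25. P25 reports to P3. P3 is at the top.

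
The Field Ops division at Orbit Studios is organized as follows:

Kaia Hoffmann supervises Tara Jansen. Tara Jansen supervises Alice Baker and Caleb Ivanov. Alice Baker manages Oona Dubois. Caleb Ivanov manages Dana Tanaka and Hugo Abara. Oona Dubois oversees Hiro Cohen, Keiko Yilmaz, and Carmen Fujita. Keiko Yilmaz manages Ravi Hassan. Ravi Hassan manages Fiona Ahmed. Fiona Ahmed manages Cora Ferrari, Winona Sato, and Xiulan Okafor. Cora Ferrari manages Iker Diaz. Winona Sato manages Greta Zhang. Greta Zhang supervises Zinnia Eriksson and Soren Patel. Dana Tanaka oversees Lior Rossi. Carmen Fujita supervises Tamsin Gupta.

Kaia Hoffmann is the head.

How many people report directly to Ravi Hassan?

Ravi Hassan directly manages Fiona Ahmed. That is 1 direct report.

1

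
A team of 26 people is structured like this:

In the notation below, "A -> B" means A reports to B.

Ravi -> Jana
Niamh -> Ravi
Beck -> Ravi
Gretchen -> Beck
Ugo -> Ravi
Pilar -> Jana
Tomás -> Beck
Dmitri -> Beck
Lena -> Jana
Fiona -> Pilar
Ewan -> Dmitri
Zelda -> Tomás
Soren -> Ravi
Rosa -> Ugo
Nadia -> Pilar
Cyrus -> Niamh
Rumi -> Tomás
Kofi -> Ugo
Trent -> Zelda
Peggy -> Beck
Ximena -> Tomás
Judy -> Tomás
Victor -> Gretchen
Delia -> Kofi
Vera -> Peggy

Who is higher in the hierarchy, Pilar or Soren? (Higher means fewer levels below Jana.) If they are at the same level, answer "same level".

Pilar is 1 level below Jana; Soren is 2. Pilar is higher.

Pilar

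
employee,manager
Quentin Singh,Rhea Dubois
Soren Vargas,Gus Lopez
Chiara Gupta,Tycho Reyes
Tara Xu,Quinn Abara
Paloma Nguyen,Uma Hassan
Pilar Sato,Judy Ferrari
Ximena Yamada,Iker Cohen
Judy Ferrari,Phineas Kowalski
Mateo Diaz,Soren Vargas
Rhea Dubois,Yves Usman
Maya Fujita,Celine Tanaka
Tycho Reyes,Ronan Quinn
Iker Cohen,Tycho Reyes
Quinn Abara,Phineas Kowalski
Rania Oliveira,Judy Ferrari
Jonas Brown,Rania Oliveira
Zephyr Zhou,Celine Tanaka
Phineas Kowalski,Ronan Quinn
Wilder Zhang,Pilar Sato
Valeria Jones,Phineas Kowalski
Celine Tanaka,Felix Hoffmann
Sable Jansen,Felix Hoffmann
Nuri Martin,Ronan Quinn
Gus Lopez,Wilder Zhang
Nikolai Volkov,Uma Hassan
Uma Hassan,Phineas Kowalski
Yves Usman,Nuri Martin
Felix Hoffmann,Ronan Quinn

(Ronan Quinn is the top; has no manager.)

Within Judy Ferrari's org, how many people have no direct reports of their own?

2

The people in Judy Ferrari's organization with no one reporting to them are Jonas Brown, Mateo Diaz. That is 2.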